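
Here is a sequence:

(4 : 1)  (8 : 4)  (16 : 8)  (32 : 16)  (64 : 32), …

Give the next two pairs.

First entry: ×2 each step, so 4, 8, 16, 32, 64 → 128 → 256.
For the second entry, always the previous value of the first entry: 1, 4, 8, 16, 32 → 64 → 128.
So the next two pairs are (128 : 64) and (256 : 128).

(128 : 64), (256 : 128)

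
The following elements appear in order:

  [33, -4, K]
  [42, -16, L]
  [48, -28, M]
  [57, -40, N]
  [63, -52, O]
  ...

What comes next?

[72, -64, P]

First component: 33, 42, 48, 57, 63 → 72 (alternating steps +9, +6, +9, +6, …).
Second component: −12 each step; -4, -16, -28, -40, -52 → -64.
Letter: letters move forward 1 place in the alphabet, so K, L, M, N, O → P.
Combining the parts gives [72, -64, P].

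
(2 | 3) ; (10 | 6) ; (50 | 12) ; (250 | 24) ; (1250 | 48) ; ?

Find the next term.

First part: 2, 10, 50, 250, 1250 → 6250 (×5 each step).
Second part — ×2 each step: 3, 6, 12, 24, 48 → 96.
Putting it together: (6250 | 96).

(6250 | 96)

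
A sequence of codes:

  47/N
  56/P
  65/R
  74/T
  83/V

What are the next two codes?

92/X then 101/Z

For the first component, +9 each step: 47, 56, 65, 74, 83 → 92 → 101.
Letter: N, P, R, T, V → X → Z (letters move forward 2 places in the alphabet).
So the next two codes are 92/X and 101/Z.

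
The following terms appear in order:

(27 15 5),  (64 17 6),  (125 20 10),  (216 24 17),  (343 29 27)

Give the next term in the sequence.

(512 35 40)

First part: 27, 64, 125, 216, 343 → 512 (perfect cubes: 3³, 4³, 5³, …).
Second part — differences are 2, 3, 4, … (increasing by 1 each time): 15, 17, 20, 24, 29 → 35.
Third part: differences are 1, 4, 7, … (increasing by 3 each time); 5, 6, 10, 17, 27 → 40.
Putting it together: (512 35 40).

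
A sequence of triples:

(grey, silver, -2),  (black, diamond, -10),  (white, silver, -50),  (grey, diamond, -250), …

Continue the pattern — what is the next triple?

Shade goes grey, black, white, grey → black (repeats grey → black → white).
Rank: alternates silver ↔ diamond, so silver, diamond, silver, diamond → silver.
Third component — ×5 each step: -2, -10, -50, -250 → -1250.
So the next triple is (black, silver, -1250).

(black, silver, -1250)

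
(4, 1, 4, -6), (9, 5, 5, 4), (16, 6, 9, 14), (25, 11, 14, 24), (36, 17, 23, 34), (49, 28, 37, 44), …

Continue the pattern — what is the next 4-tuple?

(64, 45, 60, 54)

For the first entry, differences are 5, 7, 9, … (increasing by 2 each time): 4, 9, 16, 25, 36, 49 → 64.
Second entry: each term is the sum of the two before it, so 1, 5, 6, 11, 17, 28 → 45.
For the third entry, each term is the sum of the two before it: 4, 5, 9, 14, 23, 37 → 60.
Fourth entry goes -6, 4, 14, 24, 34, 44 → 54 (+10 each step).
Putting it together: (64, 45, 60, 54).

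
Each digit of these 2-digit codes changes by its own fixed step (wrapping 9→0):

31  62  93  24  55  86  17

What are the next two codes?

First digit: +3 each step, mod 10; 3, 6, 9, 2, 5, 8, 1 → 4 → 7.
Second digit: 1, 2, 3, 4, 5, 6, 7 → 8 → 9 (+1 each step, mod 10).
Putting the parts together: 48 and then 79.

48, 79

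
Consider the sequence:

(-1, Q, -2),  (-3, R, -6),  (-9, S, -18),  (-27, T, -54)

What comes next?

For the first value, ×3 each step: -1, -3, -9, -27 → -81.
Letter goes Q, R, S, T → U (letters move forward 1 place in the alphabet).
Third value — always 2 × the first value: -2, -6, -18, -54 → -162.
Combining the parts gives (-81, U, -162).

(-81, U, -162)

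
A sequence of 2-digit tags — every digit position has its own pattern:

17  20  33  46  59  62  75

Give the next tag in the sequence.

For the first digit, +1 each step, mod 10: 1, 2, 3, 4, 5, 6, 7 → 8.
Second digit — +3 each step, mod 10: 7, 0, 3, 6, 9, 2, 5 → 8.
Combining the parts gives 88.

88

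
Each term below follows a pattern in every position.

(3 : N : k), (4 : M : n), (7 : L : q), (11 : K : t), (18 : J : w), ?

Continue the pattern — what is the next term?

First part: each term is the sum of the two before it; 3, 4, 7, 11, 18 → 29.
First letter: letters move back 1 place in the alphabet, so N, M, L, K, J → I.
Second letter: k, n, q, t, w → z (letters move forward 3 places in the alphabet).
Putting it together: (29 : I : z).

(29 : I : z)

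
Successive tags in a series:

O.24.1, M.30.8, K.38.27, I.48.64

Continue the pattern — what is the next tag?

Letter: letters move back 2 places in the alphabet; O, M, K, I → G.
Second component: differences are 6, 8, 10, … (increasing by 2 each time); 24, 30, 38, 48 → 60.
Third component goes 1, 8, 27, 64 → 125 (perfect cubes: 1³, 2³, 3³, …).
So the next tag is G.60.125.

G.60.125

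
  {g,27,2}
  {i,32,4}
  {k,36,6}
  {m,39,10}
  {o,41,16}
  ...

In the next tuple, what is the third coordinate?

Third coordinate: each term is the sum of the two before it; 2, 4, 6, 10, 16 → 26.

26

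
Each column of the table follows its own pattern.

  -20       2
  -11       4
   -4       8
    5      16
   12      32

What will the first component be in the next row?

21

First component: -20, -11, -4, 5, 12 → 21 (alternating steps +9, +7, +9, +7, …).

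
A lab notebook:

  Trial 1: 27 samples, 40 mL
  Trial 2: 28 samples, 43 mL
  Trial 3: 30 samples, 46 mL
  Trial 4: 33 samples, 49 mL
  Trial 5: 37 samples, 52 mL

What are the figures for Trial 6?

42 samples, 55 mL

Samples — differences are 1, 2, 3, … (increasing by 1 each time): 27, 28, 30, 33, 37 → 42.
ML — +3 each step: 40, 43, 46, 49, 52 → 55.
Combining the parts gives 42 samples, 55 mL.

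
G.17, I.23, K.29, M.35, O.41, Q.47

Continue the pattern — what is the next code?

Letter: letters move forward 2 places in the alphabet, so G, I, K, M, O, Q → S.
Second component: +6 each step, so 17, 23, 29, 35, 41, 47 → 53.
Putting it together: S.53.

S.53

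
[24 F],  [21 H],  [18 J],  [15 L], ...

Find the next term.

[12 N]

First coordinate: −3 each step; 24, 21, 18, 15 → 12.
Letter: letters move forward 2 places in the alphabet; F, H, J, L → N.
Combining the parts gives [12 N].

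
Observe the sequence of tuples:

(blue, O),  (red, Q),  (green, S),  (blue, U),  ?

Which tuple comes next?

Colour — repeats blue → red → green: blue, red, green, blue → red.
Letter: O, Q, S, U → W (letters move forward 2 places in the alphabet).
Combining the parts gives (red, W).

(red, W)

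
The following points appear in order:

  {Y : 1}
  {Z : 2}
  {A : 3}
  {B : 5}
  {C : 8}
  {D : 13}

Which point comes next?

{E : 21}

Letter goes Y, Z, A, B, C, D → E (letters move forward 1 place in the alphabet, wrapping Z→A).
Second coordinate: each term is the sum of the two before it; 1, 2, 3, 5, 8, 13 → 21.
Combining the parts gives {E : 21}.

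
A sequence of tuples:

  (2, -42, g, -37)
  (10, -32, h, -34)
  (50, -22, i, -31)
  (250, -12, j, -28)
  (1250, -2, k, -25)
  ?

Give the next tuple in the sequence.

First part goes 2, 10, 50, 250, 1250 → 6250 (×5 each step).
Second part: +10 each step, so -42, -32, -22, -12, -2 → 8.
Letter: letters move forward 1 place in the alphabet; g, h, i, j, k → l.
Fourth part goes -37, -34, -31, -28, -25 → -22 (+3 each step).
Combining the parts gives (6250, 8, l, -22).

(6250, 8, l, -22)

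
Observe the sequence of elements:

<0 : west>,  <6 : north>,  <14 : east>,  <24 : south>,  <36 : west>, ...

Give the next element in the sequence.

<50 : north>

For the first component, differences are 6, 8, 10, … (increasing by 2 each time): 0, 6, 14, 24, 36 → 50.
Direction goes west, north, east, south, west → north (repeats west → north → east → south).
Combining the parts gives <50 : north>.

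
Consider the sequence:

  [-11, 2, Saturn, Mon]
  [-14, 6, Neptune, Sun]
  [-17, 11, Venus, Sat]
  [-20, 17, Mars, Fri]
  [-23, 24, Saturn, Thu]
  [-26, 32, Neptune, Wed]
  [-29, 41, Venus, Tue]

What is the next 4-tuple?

[-32, 51, Mars, Mon]

For the first value, −3 each step: -11, -14, -17, -20, -23, -26, -29 → -32.
Second value: differences are 4, 5, 6, … (increasing by 1 each time), so 2, 6, 11, 17, 24, 32, 41 → 51.
Planet: Saturn, Neptune, Venus, Mars, Saturn, Neptune, Venus → Mars (repeats Saturn → Neptune → Venus → Mars).
Day — runs backward through the weekdays Mon→Sun: Mon, Sun, Sat, Fri, Thu, Wed, Tue → Mon.
So the next 4-tuple is [-32, 51, Mars, Mon].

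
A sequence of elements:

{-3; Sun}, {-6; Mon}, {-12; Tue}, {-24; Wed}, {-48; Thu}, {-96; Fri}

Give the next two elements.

{-192; Sat}, {-384; Sun}

First slot — ×2 each step: -3, -6, -12, -24, -48, -96 → -192 → -384.
Day — runs through the weekdays Mon→Sun: Sun, Mon, Tue, Wed, Thu, Fri → Sat → Sun.
Putting the parts together: {-192; Sat} and then {-384; Sun}.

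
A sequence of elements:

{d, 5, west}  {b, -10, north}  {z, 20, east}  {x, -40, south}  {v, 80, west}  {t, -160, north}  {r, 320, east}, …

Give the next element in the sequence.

Letter: letters move back 2 places in the alphabet, wrapping A→Z; d, b, z, x, v, t, r → p.
Second value — ×(-2) each step: 5, -10, 20, -40, 80, -160, 320 → -640.
Direction — repeats west → north → east → south: west, north, east, south, west, north, east → south.
Combining the parts gives {p, -640, south}.

{p, -640, south}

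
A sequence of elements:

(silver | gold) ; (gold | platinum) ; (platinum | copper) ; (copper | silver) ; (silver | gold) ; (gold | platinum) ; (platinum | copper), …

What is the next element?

(copper | silver)

First metal goes silver, gold, platinum, copper, silver, gold, platinum → copper (repeats silver → gold → platinum → copper).
Second metal: repeats gold → platinum → copper → silver, so gold, platinum, copper, silver, gold, platinum, copper → silver.
Putting it together: (copper | silver).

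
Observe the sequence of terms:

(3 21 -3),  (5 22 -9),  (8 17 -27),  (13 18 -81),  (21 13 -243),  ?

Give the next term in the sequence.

(34 14 -729)

First coordinate — each term is the sum of the two before it: 3, 5, 8, 13, 21 → 34.
Second coordinate goes 21, 22, 17, 18, 13 → 14 (alternating steps +1, −5, +1, −5, …).
Third coordinate: -3, -9, -27, -81, -243 → -729 (×3 each step).
So the next term is (34 14 -729).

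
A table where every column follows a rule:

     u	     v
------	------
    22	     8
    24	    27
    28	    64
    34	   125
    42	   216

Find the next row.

52  343

Column u goes 22, 24, 28, 34, 42 → 52 (differences are 2, 4, 6, … (increasing by 2 each time)).
Column v: perfect cubes: 2³, 3³, 4³, …; 8, 27, 64, 125, 216 → 343.
Putting it together: 52  343.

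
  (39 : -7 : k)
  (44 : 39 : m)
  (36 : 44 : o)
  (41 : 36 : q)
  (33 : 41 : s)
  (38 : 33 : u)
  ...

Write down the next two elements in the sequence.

First component: 39, 44, 36, 41, 33, 38 → 30 → 35 (alternating steps +5, −8, +5, −8, …).
Second component: always the previous value of the first component; -7, 39, 44, 36, 41, 33 → 38 → 30.
For the letter, letters move forward 2 places in the alphabet: k, m, o, q, s, u → w → y.
Putting the parts together: (30 : 38 : w) and then (35 : 30 : y).

(30 : 38 : w), (35 : 30 : y)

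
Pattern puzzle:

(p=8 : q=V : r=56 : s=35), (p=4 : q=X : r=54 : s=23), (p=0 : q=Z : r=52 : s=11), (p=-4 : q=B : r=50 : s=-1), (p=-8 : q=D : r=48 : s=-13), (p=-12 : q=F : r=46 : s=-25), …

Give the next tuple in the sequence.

(p=-16 : q=H : r=44 : s=-37)

P: −4 each step; 8, 4, 0, -4, -8, -12 → -16.
For the q, letters move forward 2 places in the alphabet, wrapping Z→A: V, X, Z, B, D, F → H.
For the r, −2 each step: 56, 54, 52, 50, 48, 46 → 44.
S goes 35, 23, 11, -1, -13, -25 → -37 (−12 each step).
Combining the parts gives (p=-16 : q=H : r=44 : s=-37).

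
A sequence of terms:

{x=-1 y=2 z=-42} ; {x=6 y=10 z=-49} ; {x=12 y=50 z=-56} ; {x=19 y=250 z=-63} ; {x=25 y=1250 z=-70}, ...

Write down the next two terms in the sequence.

{x=32 y=6250 z=-77}, {x=38 y=31250 z=-84}

X: alternating steps +7, +6, +7, +6, …, so -1, 6, 12, 19, 25 → 32 → 38.
Y: ×5 each step; 2, 10, 50, 250, 1250 → 6250 → 31250.
Z: −7 each step; -42, -49, -56, -63, -70 → -77 → -84.
So the next two terms are {x=32 y=6250 z=-77} and {x=38 y=31250 z=-84}.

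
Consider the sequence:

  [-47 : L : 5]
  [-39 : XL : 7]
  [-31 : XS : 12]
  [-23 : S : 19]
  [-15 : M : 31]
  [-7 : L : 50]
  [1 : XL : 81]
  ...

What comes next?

[9 : XS : 131]

First component goes -47, -39, -31, -23, -15, -7, 1 → 9 (+8 each step).
Size — repeats L → XL → XS → S → M: L, XL, XS, S, M, L, XL → XS.
For the third component, each term is the sum of the two before it: 5, 7, 12, 19, 31, 50, 81 → 131.
Putting it together: [9 : XS : 131].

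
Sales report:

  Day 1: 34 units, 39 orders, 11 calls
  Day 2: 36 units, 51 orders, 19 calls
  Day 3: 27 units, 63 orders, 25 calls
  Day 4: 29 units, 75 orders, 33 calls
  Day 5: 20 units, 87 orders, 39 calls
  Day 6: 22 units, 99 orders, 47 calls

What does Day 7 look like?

For the units, alternating steps +2, −9, +2, −9, …: 34, 36, 27, 29, 20, 22 → 13.
For the orders, +12 each step: 39, 51, 63, 75, 87, 99 → 111.
Calls: alternating steps +8, +6, +8, +6, …; 11, 19, 25, 33, 39, 47 → 53.
Combining the parts gives 13 units, 111 orders, 53 calls.

13 units, 111 orders, 53 calls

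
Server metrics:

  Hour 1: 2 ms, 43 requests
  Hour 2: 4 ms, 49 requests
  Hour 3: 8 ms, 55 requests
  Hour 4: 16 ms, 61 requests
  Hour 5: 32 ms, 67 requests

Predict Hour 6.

Ms: 2, 4, 8, 16, 32 → 64 (×2 each step).
Requests: +6 each step, so 43, 49, 55, 61, 67 → 73.
Putting it together: 64 ms, 73 requests.

64 ms, 73 requests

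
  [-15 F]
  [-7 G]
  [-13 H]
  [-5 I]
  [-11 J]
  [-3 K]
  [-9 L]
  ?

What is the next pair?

First value: -15, -7, -13, -5, -11, -3, -9 → -1 (alternating steps +8, −6, +8, −6, …).
Letter: letters move forward 1 place in the alphabet; F, G, H, I, J, K, L → M.
So the next pair is [-1 M].

[-1 M]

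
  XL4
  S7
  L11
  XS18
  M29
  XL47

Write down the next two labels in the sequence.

S76, L123

Size: repeats XL → S → L → XS → M, so XL, S, L, XS, M, XL → S → L.
Second component: 4, 7, 11, 18, 29, 47 → 76 → 123 (each term is the sum of the two before it).
So the next two labels are S76 and L123.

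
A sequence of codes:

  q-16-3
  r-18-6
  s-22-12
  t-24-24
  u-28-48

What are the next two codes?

v-30-96, w-34-192

Letter — letters move forward 1 place in the alphabet: q, r, s, t, u → v → w.
For the second component, alternating steps +2, +4, +2, +4, …: 16, 18, 22, 24, 28 → 30 → 34.
Third component goes 3, 6, 12, 24, 48 → 96 → 192 (×2 each step).
So the next two codes are v-30-96 and w-34-192.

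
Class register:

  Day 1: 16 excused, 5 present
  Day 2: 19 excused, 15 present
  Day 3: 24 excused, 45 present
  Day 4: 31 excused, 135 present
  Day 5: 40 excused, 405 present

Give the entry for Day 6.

Excused: 16, 19, 24, 31, 40 → 51 (differences are 3, 5, 7, … (increasing by 2 each time)).
For the present, ×3 each step: 5, 15, 45, 135, 405 → 1215.
Putting it together: 51 excused, 1215 present.

51 excused, 1215 present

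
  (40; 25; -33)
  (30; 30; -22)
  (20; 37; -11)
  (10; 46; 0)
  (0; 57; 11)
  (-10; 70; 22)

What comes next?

First entry goes 40, 30, 20, 10, 0, -10 → -20 (−10 each step).
Second entry goes 25, 30, 37, 46, 57, 70 → 85 (differences are 5, 7, 9, … (increasing by 2 each time)).
Third entry: +11 each step, so -33, -22, -11, 0, 11, 22 → 33.
Combining the parts gives (-20; 85; 33).

(-20; 85; 33)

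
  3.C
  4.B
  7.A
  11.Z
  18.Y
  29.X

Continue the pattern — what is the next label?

For the first component, each term is the sum of the two before it: 3, 4, 7, 11, 18, 29 → 47.
Letter: letters move back 1 place in the alphabet, wrapping A→Z; C, B, A, Z, Y, X → W.
Putting it together: 47.W.

47.W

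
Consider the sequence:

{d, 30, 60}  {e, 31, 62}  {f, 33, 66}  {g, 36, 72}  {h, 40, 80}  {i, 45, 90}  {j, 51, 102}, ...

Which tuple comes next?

Letter: letters move forward 1 place in the alphabet, so d, e, f, g, h, i, j → k.
Second part goes 30, 31, 33, 36, 40, 45, 51 → 58 (differences are 1, 2, 3, … (increasing by 1 each time)).
Third part: always 2 × the second part, so 60, 62, 66, 72, 80, 90, 102 → 116.
Combining the parts gives {k, 58, 116}.

{k, 58, 116}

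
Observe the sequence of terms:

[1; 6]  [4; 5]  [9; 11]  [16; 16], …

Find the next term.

First value: 1, 4, 9, 16 → 25 (perfect squares: 1², 2², 3², …).
Second value goes 6, 5, 11, 16 → 27 (each term is the sum of the two before it).
Putting it together: [25; 27].

[25; 27]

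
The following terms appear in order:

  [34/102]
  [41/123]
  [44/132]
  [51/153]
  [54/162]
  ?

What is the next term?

[61/183]

First part goes 34, 41, 44, 51, 54 → 61 (alternating steps +7, +3, +7, +3, …).
Second part: always 3 × the first part; 102, 123, 132, 153, 162 → 183.
Putting it together: [61/183].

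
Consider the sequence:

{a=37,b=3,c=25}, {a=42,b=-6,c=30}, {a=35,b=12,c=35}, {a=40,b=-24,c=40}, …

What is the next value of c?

45

A — alternating steps +5, −7, +5, −7, …: 37, 42, 35, 40 → 33.
B: ×(-2) each step, so 3, -6, 12, -24 → 48.
For the c, +5 each step: 25, 30, 35, 40 → 45.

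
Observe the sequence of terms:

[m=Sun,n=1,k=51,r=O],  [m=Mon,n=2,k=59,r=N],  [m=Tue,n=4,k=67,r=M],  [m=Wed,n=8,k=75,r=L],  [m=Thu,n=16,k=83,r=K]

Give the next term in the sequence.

M — runs through the weekdays Mon→Sun: Sun, Mon, Tue, Wed, Thu → Fri.
N: 1, 2, 4, 8, 16 → 32 (×2 each step).
K: 51, 59, 67, 75, 83 → 91 (+8 each step).
R: letters move back 1 place in the alphabet, so O, N, M, L, K → J.
Putting it together: [m=Fri,n=32,k=91,r=J].

[m=Fri,n=32,k=91,r=J]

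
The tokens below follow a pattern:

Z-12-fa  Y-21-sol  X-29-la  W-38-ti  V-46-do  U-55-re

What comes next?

Letter: Z, Y, X, W, V, U → T (letters move back 1 place in the alphabet).
For the second component, alternating steps +9, +8, +9, +8, …: 12, 21, 29, 38, 46, 55 → 63.
Note goes fa, sol, la, ti, do, re → mi (runs through the solfège scale do→ti).
Combining the parts gives T-63-mi.

T-63-mi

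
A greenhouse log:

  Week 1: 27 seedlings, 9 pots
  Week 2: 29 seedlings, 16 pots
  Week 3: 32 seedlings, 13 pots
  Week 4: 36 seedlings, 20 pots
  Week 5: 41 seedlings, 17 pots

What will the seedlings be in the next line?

Seedlings: differences are 2, 3, 4, … (increasing by 1 each time), so 27, 29, 32, 36, 41 → 47.

47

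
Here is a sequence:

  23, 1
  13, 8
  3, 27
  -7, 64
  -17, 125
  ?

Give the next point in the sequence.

First component: −10 each step, so 23, 13, 3, -7, -17 → -27.
Second component: perfect cubes: 1³, 2³, 3³, …, so 1, 8, 27, 64, 125 → 216.
So the next point is -27, 216.

-27, 216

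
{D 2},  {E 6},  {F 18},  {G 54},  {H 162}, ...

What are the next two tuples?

{I 486}, {J 1458}

Letter: letters move forward 1 place in the alphabet, so D, E, F, G, H → I → J.
For the second coordinate, ×3 each step: 2, 6, 18, 54, 162 → 486 → 1458.
Putting the parts together: {I 486} and then {J 1458}.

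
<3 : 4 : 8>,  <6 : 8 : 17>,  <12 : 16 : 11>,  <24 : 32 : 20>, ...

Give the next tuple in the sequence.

First component: ×2 each step; 3, 6, 12, 24 → 48.
Second component: 4, 8, 16, 32 → 64 (×2 each step).
For the third component, alternating steps +9, −6, +9, −6, …: 8, 17, 11, 20 → 14.
Combining the parts gives <48 : 64 : 14>.

<48 : 64 : 14>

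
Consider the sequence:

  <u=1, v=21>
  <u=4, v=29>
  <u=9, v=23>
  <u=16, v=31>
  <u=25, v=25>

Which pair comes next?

<u=36, v=33>

U: perfect squares: 1², 2², 3², …, so 1, 4, 9, 16, 25 → 36.
V: alternating steps +8, −6, +8, −6, …, so 21, 29, 23, 31, 25 → 33.
So the next pair is <u=36, v=33>.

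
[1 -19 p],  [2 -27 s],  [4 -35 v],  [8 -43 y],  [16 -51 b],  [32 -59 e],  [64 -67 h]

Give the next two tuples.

First coordinate — ×2 each step: 1, 2, 4, 8, 16, 32, 64 → 128 → 256.
Second coordinate: −8 each step; -19, -27, -35, -43, -51, -59, -67 → -75 → -83.
Letter: letters move forward 3 places in the alphabet, wrapping Z→A, so p, s, v, y, b, e, h → k → n.
So the next two tuples are [128 -75 k] and [256 -83 n].

[128 -75 k], [256 -83 n]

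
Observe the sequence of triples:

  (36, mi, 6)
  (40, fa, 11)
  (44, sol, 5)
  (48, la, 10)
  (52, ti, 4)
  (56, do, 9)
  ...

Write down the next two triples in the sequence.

(60, re, 3), (64, mi, 8)

First component: 36, 40, 44, 48, 52, 56 → 60 → 64 (+4 each step).
Note goes mi, fa, sol, la, ti, do → re → mi (runs through the solfège scale do→ti).
For the third component, alternating steps +5, −6, +5, −6, …: 6, 11, 5, 10, 4, 9 → 3 → 8.
So the next two triples are (60, re, 3) and (64, mi, 8).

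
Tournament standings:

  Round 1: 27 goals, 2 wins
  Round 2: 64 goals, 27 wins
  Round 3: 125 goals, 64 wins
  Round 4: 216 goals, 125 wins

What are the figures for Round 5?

343 goals, 216 wins

Goals: perfect cubes: 3³, 4³, 5³, …; 27, 64, 125, 216 → 343.
Wins: 2, 27, 64, 125 → 216 (always the previous value of the goals).
Combining the parts gives 343 goals, 216 wins.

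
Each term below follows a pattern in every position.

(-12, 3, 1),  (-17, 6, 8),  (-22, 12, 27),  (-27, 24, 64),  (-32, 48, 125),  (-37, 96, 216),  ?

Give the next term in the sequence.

First slot: −5 each step; -12, -17, -22, -27, -32, -37 → -42.
Second slot: ×2 each step; 3, 6, 12, 24, 48, 96 → 192.
Third slot: 1, 8, 27, 64, 125, 216 → 343 (perfect cubes: 1³, 2³, 3³, …).
So the next term is (-42, 192, 343).

(-42, 192, 343)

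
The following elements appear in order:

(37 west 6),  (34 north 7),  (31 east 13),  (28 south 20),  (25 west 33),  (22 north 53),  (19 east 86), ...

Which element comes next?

First slot — −3 each step: 37, 34, 31, 28, 25, 22, 19 → 16.
For the direction, repeats west → north → east → south: west, north, east, south, west, north, east → south.
Third slot goes 6, 7, 13, 20, 33, 53, 86 → 139 (each term is the sum of the two before it).
Combining the parts gives (16 south 139).

(16 south 139)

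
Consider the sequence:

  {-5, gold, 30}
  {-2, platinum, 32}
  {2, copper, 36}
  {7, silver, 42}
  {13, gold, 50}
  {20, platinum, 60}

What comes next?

First entry goes -5, -2, 2, 7, 13, 20 → 28 (differences are 3, 4, 5, … (increasing by 1 each time)).
Metal — repeats gold → platinum → copper → silver: gold, platinum, copper, silver, gold, platinum → copper.
Third entry: 30, 32, 36, 42, 50, 60 → 72 (differences are 2, 4, 6, … (increasing by 2 each time)).
Putting it together: {28, copper, 72}.

{28, copper, 72}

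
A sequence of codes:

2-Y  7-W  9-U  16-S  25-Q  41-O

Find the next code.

66-M

First component: each term is the sum of the two before it, so 2, 7, 9, 16, 25, 41 → 66.
For the letter, letters move back 2 places in the alphabet: Y, W, U, S, Q, O → M.
Combining the parts gives 66-M.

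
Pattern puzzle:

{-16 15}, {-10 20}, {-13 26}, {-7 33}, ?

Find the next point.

{-10 41}

First entry: alternating steps +6, −3, +6, −3, …; -16, -10, -13, -7 → -10.
Second entry: 15, 20, 26, 33 → 41 (differences are 5, 6, 7, … (increasing by 1 each time)).
Putting it together: {-10 41}.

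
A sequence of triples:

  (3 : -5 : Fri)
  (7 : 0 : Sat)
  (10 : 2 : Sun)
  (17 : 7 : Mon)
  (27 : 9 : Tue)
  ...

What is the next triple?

(44 : 14 : Wed)

For the first value, each term is the sum of the two before it: 3, 7, 10, 17, 27 → 44.
Second value: alternating steps +5, +2, +5, +2, …, so -5, 0, 2, 7, 9 → 14.
Day goes Fri, Sat, Sun, Mon, Tue → Wed (runs through the weekdays Mon→Sun).
Combining the parts gives (44 : 14 : Wed).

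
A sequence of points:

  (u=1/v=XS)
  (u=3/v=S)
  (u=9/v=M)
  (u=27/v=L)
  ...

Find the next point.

(u=81/v=XL)

U: ×3 each step, so 1, 3, 9, 27 → 81.
V — runs through clothing sizes XS→XL: XS, S, M, L → XL.
Combining the parts gives (u=81/v=XL).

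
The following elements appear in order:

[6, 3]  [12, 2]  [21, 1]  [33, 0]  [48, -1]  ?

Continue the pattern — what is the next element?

First part: 6, 12, 21, 33, 48 → 66 (differences are 6, 9, 12, … (increasing by 3 each time)).
For the second part, −1 each step: 3, 2, 1, 0, -1 → -2.
So the next element is [66, -2].

[66, -2]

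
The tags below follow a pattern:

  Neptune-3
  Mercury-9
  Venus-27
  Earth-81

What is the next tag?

Mars-243

Planet goes Neptune, Mercury, Venus, Earth → Mars (runs through the planets Mercury→Neptune).
Second component: ×3 each step, so 3, 9, 27, 81 → 243.
So the next tag is Mars-243.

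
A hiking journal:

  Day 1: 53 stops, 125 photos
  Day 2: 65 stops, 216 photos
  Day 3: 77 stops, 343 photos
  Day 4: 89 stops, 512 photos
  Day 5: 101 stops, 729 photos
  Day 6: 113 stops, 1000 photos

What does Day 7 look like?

125 stops, 1331 photos

Stops goes 53, 65, 77, 89, 101, 113 → 125 (+12 each step).
For the photos, perfect cubes: 5³, 6³, 7³, …: 125, 216, 343, 512, 729, 1000 → 1331.
So the next line is 125 stops, 1331 photos.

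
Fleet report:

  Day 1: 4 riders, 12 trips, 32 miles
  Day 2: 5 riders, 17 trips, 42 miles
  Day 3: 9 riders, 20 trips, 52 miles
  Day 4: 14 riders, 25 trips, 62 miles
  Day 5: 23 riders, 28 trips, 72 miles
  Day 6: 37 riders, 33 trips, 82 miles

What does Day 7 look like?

For the riders, each term is the sum of the two before it: 4, 5, 9, 14, 23, 37 → 60.
Trips: alternating steps +5, +3, +5, +3, …, so 12, 17, 20, 25, 28, 33 → 36.
Miles: +10 each step; 32, 42, 52, 62, 72, 82 → 92.
Combining the parts gives 60 riders, 36 trips, 92 miles.

60 riders, 36 trips, 92 miles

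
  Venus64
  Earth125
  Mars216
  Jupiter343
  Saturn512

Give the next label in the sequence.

For the planet, runs through the planets Mercury→Neptune: Venus, Earth, Mars, Jupiter, Saturn → Uranus.
Second component goes 64, 125, 216, 343, 512 → 729 (perfect cubes: 4³, 5³, 6³, …).
So the next label is Uranus729.

Uranus729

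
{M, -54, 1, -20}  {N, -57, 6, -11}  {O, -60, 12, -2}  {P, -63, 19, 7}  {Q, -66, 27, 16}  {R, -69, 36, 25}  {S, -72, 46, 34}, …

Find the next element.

Letter: letters move forward 1 place in the alphabet, so M, N, O, P, Q, R, S → T.
For the second part, −3 each step: -54, -57, -60, -63, -66, -69, -72 → -75.
For the third part, differences are 5, 6, 7, … (increasing by 1 each time): 1, 6, 12, 19, 27, 36, 46 → 57.
Fourth part: +9 each step, so -20, -11, -2, 7, 16, 25, 34 → 43.
Combining the parts gives {T, -75, 57, 43}.

{T, -75, 57, 43}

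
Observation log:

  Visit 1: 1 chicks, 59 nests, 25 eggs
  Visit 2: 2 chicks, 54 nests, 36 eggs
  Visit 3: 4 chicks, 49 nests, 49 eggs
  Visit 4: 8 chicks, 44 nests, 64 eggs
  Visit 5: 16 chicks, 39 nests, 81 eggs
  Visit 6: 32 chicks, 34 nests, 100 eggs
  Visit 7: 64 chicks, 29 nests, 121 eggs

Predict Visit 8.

128 chicks, 24 nests, 144 eggs

Chicks: ×2 each step, so 1, 2, 4, 8, 16, 32, 64 → 128.
Nests: −5 each step, so 59, 54, 49, 44, 39, 34, 29 → 24.
Eggs goes 25, 36, 49, 64, 81, 100, 121 → 144 (perfect squares: 5², 6², 7², …).
Putting it together: 128 chicks, 24 nests, 144 eggs.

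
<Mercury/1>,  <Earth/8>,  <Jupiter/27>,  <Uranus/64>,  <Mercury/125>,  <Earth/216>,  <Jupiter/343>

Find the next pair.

<Uranus/512>

For the planet, repeats Mercury → Earth → Jupiter → Uranus: Mercury, Earth, Jupiter, Uranus, Mercury, Earth, Jupiter → Uranus.
Second value goes 1, 8, 27, 64, 125, 216, 343 → 512 (perfect cubes: 1³, 2³, 3³, …).
Combining the parts gives <Uranus/512>.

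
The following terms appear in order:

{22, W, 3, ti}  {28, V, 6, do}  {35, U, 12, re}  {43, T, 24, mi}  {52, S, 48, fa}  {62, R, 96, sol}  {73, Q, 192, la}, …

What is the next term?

First slot: differences are 6, 7, 8, … (increasing by 1 each time), so 22, 28, 35, 43, 52, 62, 73 → 85.
Letter: letters move back 1 place in the alphabet; W, V, U, T, S, R, Q → P.
Third slot: ×2 each step; 3, 6, 12, 24, 48, 96, 192 → 384.
Note — runs through the solfège scale do→ti: ti, do, re, mi, fa, sol, la → ti.
Combining the parts gives {85, P, 384, ti}.

{85, P, 384, ti}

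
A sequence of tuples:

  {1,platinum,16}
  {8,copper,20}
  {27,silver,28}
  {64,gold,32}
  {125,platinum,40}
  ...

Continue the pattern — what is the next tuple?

First value goes 1, 8, 27, 64, 125 → 216 (perfect cubes: 1³, 2³, 3³, …).
Metal goes platinum, copper, silver, gold, platinum → copper (repeats platinum → copper → silver → gold).
For the third value, alternating steps +4, +8, +4, +8, …: 16, 20, 28, 32, 40 → 44.
Combining the parts gives {216,copper,44}.

{216,copper,44}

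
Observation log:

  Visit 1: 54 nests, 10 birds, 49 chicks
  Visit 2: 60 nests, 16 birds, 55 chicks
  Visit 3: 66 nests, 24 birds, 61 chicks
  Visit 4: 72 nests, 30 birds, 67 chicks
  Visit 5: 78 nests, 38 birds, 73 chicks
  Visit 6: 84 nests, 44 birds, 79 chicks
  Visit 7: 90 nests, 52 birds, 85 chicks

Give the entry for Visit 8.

Nests: +6 each step, so 54, 60, 66, 72, 78, 84, 90 → 96.
Birds: alternating steps +6, +8, +6, +8, …; 10, 16, 24, 30, 38, 44, 52 → 58.
Chicks: 49, 55, 61, 67, 73, 79, 85 → 91 (always 5 less than the nests).
Combining the parts gives 96 nests, 58 birds, 91 chicks.

96 nests, 58 birds, 91 chicks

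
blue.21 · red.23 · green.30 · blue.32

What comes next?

For the colour, repeats blue → red → green: blue, red, green, blue → red.
Second component: 21, 23, 30, 32 → 39 (alternating steps +2, +7, +2, +7, …).
Combining the parts gives red.39.

red.39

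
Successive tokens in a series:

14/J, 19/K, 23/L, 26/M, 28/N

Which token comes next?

29/O

First component goes 14, 19, 23, 26, 28 → 29 (differences are 5, 4, 3, … (decreasing by 1 each time)).
Letter: J, K, L, M, N → O (letters move forward 1 place in the alphabet).
Combining the parts gives 29/O.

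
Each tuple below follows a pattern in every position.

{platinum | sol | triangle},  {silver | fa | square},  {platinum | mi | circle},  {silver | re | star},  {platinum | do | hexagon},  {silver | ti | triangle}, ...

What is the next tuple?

{platinum | la | square}

Metal: alternates platinum ↔ silver, so platinum, silver, platinum, silver, platinum, silver → platinum.
Note: sol, fa, mi, re, do, ti → la (runs backward through the solfège scale do→ti).
Shape — repeats triangle → square → circle → star → hexagon: triangle, square, circle, star, hexagon, triangle → square.
So the next tuple is {platinum | la | square}.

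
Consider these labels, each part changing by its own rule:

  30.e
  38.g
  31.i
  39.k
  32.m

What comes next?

40.o

First component: alternating steps +8, −7, +8, −7, …; 30, 38, 31, 39, 32 → 40.
For the letter, letters move forward 2 places in the alphabet: e, g, i, k, m → o.
Combining the parts gives 40.o.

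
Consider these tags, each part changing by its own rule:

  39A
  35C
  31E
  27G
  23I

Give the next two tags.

First component: 39, 35, 31, 27, 23 → 19 → 15 (−4 each step).
For the letter, letters move forward 2 places in the alphabet: A, C, E, G, I → K → M.
So the next two tags are 19K and 15M.

19K then 15M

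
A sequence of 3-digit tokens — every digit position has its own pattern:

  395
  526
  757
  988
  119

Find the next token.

First digit: 3, 5, 7, 9, 1 → 3 (+2 each step, mod 10).
Second digit — +3 each step, mod 10: 9, 2, 5, 8, 1 → 4.
Third digit: +1 each step, mod 10; 5, 6, 7, 8, 9 → 0.
Putting it together: 340.

340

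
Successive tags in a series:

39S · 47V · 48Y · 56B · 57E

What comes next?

First component goes 39, 47, 48, 56, 57 → 65 (alternating steps +8, +1, +8, +1, …).
For the letter, letters move forward 3 places in the alphabet, wrapping Z→A: S, V, Y, B, E → H.
Putting it together: 65H.

65H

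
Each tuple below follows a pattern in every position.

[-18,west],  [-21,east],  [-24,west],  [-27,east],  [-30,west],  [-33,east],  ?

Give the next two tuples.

[-36,west], [-39,east]

First value: -18, -21, -24, -27, -30, -33 → -36 → -39 (−3 each step).
Direction goes west, east, west, east, west, east → west → east (alternates west ↔ east).
So the next two tuples are [-36,west] and [-39,east].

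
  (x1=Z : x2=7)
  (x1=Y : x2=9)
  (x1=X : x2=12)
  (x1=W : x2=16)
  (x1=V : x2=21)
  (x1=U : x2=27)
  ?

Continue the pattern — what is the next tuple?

(x1=T : x2=34)

X1 — letters move back 1 place in the alphabet: Z, Y, X, W, V, U → T.
X2 goes 7, 9, 12, 16, 21, 27 → 34 (differences are 2, 3, 4, … (increasing by 1 each time)).
So the next tuple is (x1=T : x2=34).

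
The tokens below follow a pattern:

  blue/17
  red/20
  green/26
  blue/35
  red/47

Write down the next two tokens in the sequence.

green/62 then blue/80

For the colour, repeats blue → red → green: blue, red, green, blue, red → green → blue.
Second component: differences are 3, 6, 9, … (increasing by 3 each time); 17, 20, 26, 35, 47 → 62 → 80.
So the next two tokens are green/62 and blue/80.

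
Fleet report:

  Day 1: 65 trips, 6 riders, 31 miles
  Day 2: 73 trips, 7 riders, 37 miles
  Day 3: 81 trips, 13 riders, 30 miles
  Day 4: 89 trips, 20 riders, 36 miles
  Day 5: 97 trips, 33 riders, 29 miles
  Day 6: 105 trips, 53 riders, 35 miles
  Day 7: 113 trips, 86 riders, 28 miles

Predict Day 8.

Trips: +8 each step, so 65, 73, 81, 89, 97, 105, 113 → 121.
Riders: each term is the sum of the two before it, so 6, 7, 13, 20, 33, 53, 86 → 139.
Miles: 31, 37, 30, 36, 29, 35, 28 → 34 (alternating steps +6, −7, +6, −7, …).
So the next row is 121 trips, 139 riders, 34 miles.

121 trips, 139 riders, 34 miles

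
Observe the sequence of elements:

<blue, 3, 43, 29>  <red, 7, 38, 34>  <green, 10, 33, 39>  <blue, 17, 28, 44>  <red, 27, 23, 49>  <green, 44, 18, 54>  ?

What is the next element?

<blue, 71, 13, 59>

Colour — repeats blue → red → green: blue, red, green, blue, red, green → blue.
Second component: each term is the sum of the two before it, so 3, 7, 10, 17, 27, 44 → 71.
Third component: −5 each step; 43, 38, 33, 28, 23, 18 → 13.
For the fourth component, together with the third component always sums to 72: 29, 34, 39, 44, 49, 54 → 59.
Combining the parts gives <blue, 71, 13, 59>.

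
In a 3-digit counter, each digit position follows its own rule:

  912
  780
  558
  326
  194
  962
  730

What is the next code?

508

For the first digit, −2 each step, mod 10: 9, 7, 5, 3, 1, 9, 7 → 5.
Second digit — −3 each step, mod 10: 1, 8, 5, 2, 9, 6, 3 → 0.
For the third digit, −2 each step, mod 10: 2, 0, 8, 6, 4, 2, 0 → 8.
Combining the parts gives 508.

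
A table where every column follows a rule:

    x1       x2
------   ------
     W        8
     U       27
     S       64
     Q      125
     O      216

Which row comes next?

For the column x1, letters move back 2 places in the alphabet: W, U, S, Q, O → M.
For the column x2, perfect cubes: 2³, 3³, 4³, …: 8, 27, 64, 125, 216 → 343.
So the next row is M  343.

M  343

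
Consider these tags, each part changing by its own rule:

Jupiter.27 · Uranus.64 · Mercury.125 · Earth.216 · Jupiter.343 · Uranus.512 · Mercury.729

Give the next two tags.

Planet: repeats Jupiter → Uranus → Mercury → Earth; Jupiter, Uranus, Mercury, Earth, Jupiter, Uranus, Mercury → Earth → Jupiter.
Second component: perfect cubes: 3³, 4³, 5³, …; 27, 64, 125, 216, 343, 512, 729 → 1000 → 1331.
So the next two tags are Earth.1000 and Jupiter.1331.

Earth.1000, Jupiter.1331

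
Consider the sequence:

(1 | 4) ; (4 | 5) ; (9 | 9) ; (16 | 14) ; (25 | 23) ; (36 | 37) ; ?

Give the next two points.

(49 | 60), (64 | 97)

First coordinate goes 1, 4, 9, 16, 25, 36 → 49 → 64 (perfect squares: 1², 2², 3², …).
Second coordinate goes 4, 5, 9, 14, 23, 37 → 60 → 97 (each term is the sum of the two before it).
Putting the parts together: (49 | 60) and then (64 | 97).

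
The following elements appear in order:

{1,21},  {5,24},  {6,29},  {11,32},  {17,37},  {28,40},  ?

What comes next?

{45,45}

First coordinate — each term is the sum of the two before it: 1, 5, 6, 11, 17, 28 → 45.
Second coordinate — alternating steps +3, +5, +3, +5, …: 21, 24, 29, 32, 37, 40 → 45.
Combining the parts gives {45,45}.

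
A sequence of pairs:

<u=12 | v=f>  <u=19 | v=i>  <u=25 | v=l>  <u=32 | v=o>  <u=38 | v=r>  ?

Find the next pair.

<u=45 | v=u>

U goes 12, 19, 25, 32, 38 → 45 (alternating steps +7, +6, +7, +6, …).
V: letters move forward 3 places in the alphabet, so f, i, l, o, r → u.
So the next pair is <u=45 | v=u>.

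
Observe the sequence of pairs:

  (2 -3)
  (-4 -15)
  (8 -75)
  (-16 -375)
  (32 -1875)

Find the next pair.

(-64 -9375)

First value — ×(-2) each step: 2, -4, 8, -16, 32 → -64.
For the second value, ×5 each step: -3, -15, -75, -375, -1875 → -9375.
Putting it together: (-64 -9375).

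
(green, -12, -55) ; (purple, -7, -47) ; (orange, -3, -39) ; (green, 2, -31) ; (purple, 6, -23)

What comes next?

(orange, 11, -15)

Colour goes green, purple, orange, green, purple → orange (repeats green → purple → orange).
For the second slot, alternating steps +5, +4, +5, +4, …: -12, -7, -3, 2, 6 → 11.
Third slot: -55, -47, -39, -31, -23 → -15 (+8 each step).
So the next term is (orange, 11, -15).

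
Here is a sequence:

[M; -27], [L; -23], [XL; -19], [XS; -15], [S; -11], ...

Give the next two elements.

Size: runs through clothing sizes XS→XL, so M, L, XL, XS, S → M → L.
Second part: +4 each step, so -27, -23, -19, -15, -11 → -7 → -3.
Putting the parts together: [M; -7] and then [L; -3].

[M; -7], [L; -3]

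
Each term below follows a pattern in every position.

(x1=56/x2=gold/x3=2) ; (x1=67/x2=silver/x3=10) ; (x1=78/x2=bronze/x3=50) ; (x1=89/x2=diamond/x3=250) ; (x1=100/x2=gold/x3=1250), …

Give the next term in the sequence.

(x1=111/x2=silver/x3=6250)

For the x1, +11 each step: 56, 67, 78, 89, 100 → 111.
X2: repeats gold → silver → bronze → diamond; gold, silver, bronze, diamond, gold → silver.
X3: ×5 each step, so 2, 10, 50, 250, 1250 → 6250.
So the next term is (x1=111/x2=silver/x3=6250).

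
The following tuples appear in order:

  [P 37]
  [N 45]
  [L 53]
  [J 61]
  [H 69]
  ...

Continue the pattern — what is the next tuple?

Letter: letters move back 2 places in the alphabet, so P, N, L, J, H → F.
Second part: +8 each step, so 37, 45, 53, 61, 69 → 77.
Combining the parts gives [F 77].

[F 77]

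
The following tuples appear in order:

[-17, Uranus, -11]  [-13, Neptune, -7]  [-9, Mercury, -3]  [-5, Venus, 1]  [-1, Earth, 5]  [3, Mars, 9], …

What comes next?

For the first coordinate, +4 each step: -17, -13, -9, -5, -1, 3 → 7.
For the planet, runs through the planets Mercury→Neptune: Uranus, Neptune, Mercury, Venus, Earth, Mars → Jupiter.
Third coordinate: -11, -7, -3, 1, 5, 9 → 13 (always 6 more than the first coordinate).
Putting it together: [7, Jupiter, 13].

[7, Jupiter, 13]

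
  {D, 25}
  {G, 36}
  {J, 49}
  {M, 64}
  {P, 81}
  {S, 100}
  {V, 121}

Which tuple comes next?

{Y, 144}

Letter: D, G, J, M, P, S, V → Y (letters move forward 3 places in the alphabet).
Second part goes 25, 36, 49, 64, 81, 100, 121 → 144 (perfect squares: 5², 6², 7², …).
Combining the parts gives {Y, 144}.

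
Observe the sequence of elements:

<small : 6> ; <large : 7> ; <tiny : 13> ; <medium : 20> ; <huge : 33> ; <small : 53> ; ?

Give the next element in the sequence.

For the size, repeats small → large → tiny → medium → huge: small, large, tiny, medium, huge, small → large.
Second component: each term is the sum of the two before it, so 6, 7, 13, 20, 33, 53 → 86.
Putting it together: <large : 86>.

<large : 86>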